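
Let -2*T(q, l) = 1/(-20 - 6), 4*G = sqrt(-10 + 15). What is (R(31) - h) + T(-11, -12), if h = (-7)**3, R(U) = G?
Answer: 17837/52 + sqrt(5)/4 ≈ 343.58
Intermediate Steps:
G = sqrt(5)/4 (G = sqrt(-10 + 15)/4 = sqrt(5)/4 ≈ 0.55902)
R(U) = sqrt(5)/4
h = -343
T(q, l) = 1/52 (T(q, l) = -1/(2*(-20 - 6)) = -1/2/(-26) = -1/2*(-1/26) = 1/52)
(R(31) - h) + T(-11, -12) = (sqrt(5)/4 - 1*(-343)) + 1/52 = (sqrt(5)/4 + 343) + 1/52 = (343 + sqrt(5)/4) + 1/52 = 17837/52 + sqrt(5)/4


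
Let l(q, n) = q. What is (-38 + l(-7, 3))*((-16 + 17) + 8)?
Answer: -405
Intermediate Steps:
(-38 + l(-7, 3))*((-16 + 17) + 8) = (-38 - 7)*((-16 + 17) + 8) = -45*(1 + 8) = -45*9 = -405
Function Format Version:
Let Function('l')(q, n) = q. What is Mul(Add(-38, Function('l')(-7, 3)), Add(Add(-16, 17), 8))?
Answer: -405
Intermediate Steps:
Mul(Add(-38, Function('l')(-7, 3)), Add(Add(-16, 17), 8)) = Mul(Add(-38, -7), Add(Add(-16, 17), 8)) = Mul(-45, Add(1, 8)) = Mul(-45, 9) = -405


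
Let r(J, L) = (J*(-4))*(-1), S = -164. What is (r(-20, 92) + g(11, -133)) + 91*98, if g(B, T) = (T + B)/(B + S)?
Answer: 1352336/153 ≈ 8838.8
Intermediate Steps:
g(B, T) = (B + T)/(-164 + B) (g(B, T) = (T + B)/(B - 164) = (B + T)/(-164 + B))
r(J, L) = 4*J (r(J, L) = -4*J*(-1) = 4*J)
(r(-20, 92) + g(11, -133)) + 91*98 = (4*(-20) + (11 - 133)/(-164 + 11)) + 91*98 = (-80 - 122/(-153)) + 8918 = (-80 - 1/153*(-122)) + 8918 = (-80 + 122/153) + 8918 = -12118/153 + 8918 = 1352336/153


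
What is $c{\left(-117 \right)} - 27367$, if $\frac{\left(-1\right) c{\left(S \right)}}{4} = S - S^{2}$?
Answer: $27857$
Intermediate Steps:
$c{\left(S \right)} = - 4 S + 4 S^{2}$ ($c{\left(S \right)} = - 4 \left(S - S^{2}\right) = - 4 S + 4 S^{2}$)
$c{\left(-117 \right)} - 27367 = 4 \left(-117\right) \left(-1 - 117\right) - 27367 = 4 \left(-117\right) \left(-118\right) - 27367 = 55224 - 27367 = 27857$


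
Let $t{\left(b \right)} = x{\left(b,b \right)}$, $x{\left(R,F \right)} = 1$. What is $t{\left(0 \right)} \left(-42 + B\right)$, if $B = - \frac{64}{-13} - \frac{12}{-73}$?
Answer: $- \frac{35030}{949} \approx -36.913$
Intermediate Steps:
$t{\left(b \right)} = 1$
$B = \frac{4828}{949}$ ($B = \left(-64\right) \left(- \frac{1}{13}\right) - 12 \left(- \frac{1}{73}\right) = \frac{64}{13} - - \frac{12}{73} = \frac{64}{13} + \frac{12}{73} = \frac{4828}{949} \approx 5.0875$)
$t{\left(0 \right)} \left(-42 + B\right) = 1 \left(-42 + \frac{4828}{949}\right) = 1 \left(- \frac{35030}{949}\right) = - \frac{35030}{949}$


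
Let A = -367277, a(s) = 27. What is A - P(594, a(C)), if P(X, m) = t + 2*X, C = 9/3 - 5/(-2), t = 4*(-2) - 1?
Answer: -368456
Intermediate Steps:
t = -9 (t = -8 - 1 = -9)
C = 11/2 (C = 9*(⅓) - 5*(-½) = 3 + 5/2 = 11/2 ≈ 5.5000)
P(X, m) = -9 + 2*X
A - P(594, a(C)) = -367277 - (-9 + 2*594) = -367277 - (-9 + 1188) = -367277 - 1*1179 = -367277 - 1179 = -368456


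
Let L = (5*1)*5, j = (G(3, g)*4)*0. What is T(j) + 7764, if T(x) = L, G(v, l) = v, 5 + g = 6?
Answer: 7789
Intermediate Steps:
g = 1 (g = -5 + 6 = 1)
j = 0 (j = (3*4)*0 = 12*0 = 0)
L = 25 (L = 5*5 = 25)
T(x) = 25
T(j) + 7764 = 25 + 7764 = 7789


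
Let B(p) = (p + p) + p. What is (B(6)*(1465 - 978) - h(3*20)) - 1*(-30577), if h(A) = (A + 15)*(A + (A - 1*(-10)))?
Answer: 29593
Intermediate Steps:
B(p) = 3*p (B(p) = 2*p + p = 3*p)
h(A) = (10 + 2*A)*(15 + A) (h(A) = (15 + A)*(A + (A + 10)) = (15 + A)*(A + (10 + A)) = (15 + A)*(10 + 2*A) = (10 + 2*A)*(15 + A))
(B(6)*(1465 - 978) - h(3*20)) - 1*(-30577) = ((3*6)*(1465 - 978) - (150 + 2*(3*20)² + 40*(3*20))) - 1*(-30577) = (18*487 - (150 + 2*60² + 40*60)) + 30577 = (8766 - (150 + 2*3600 + 2400)) + 30577 = (8766 - (150 + 7200 + 2400)) + 30577 = (8766 - 1*9750) + 30577 = (8766 - 9750) + 30577 = -984 + 30577 = 29593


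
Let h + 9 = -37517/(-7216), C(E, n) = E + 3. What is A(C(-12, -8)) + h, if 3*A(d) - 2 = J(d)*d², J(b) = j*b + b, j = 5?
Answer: -31630633/21648 ≈ -1461.1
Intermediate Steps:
C(E, n) = 3 + E
J(b) = 6*b (J(b) = 5*b + b = 6*b)
A(d) = ⅔ + 2*d³ (A(d) = ⅔ + ((6*d)*d²)/3 = ⅔ + (6*d³)/3 = ⅔ + 2*d³)
h = -27427/7216 (h = -9 - 37517/(-7216) = -9 - 37517*(-1/7216) = -9 + 37517/7216 = -27427/7216 ≈ -3.8009)
A(C(-12, -8)) + h = (⅔ + 2*(3 - 12)³) - 27427/7216 = (⅔ + 2*(-9)³) - 27427/7216 = (⅔ + 2*(-729)) - 27427/7216 = (⅔ - 1458) - 27427/7216 = -4372/3 - 27427/7216 = -31630633/21648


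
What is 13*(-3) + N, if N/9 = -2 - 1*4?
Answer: -93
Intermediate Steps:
N = -54 (N = 9*(-2 - 1*4) = 9*(-2 - 4) = 9*(-6) = -54)
13*(-3) + N = 13*(-3) - 54 = -39 - 54 = -93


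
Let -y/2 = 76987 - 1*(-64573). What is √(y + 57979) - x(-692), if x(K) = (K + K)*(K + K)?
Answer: -1915456 + I*√225141 ≈ -1.9155e+6 + 474.49*I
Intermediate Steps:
x(K) = 4*K² (x(K) = (2*K)*(2*K) = 4*K²)
y = -283120 (y = -2*(76987 - 1*(-64573)) = -2*(76987 + 64573) = -2*141560 = -283120)
√(y + 57979) - x(-692) = √(-283120 + 57979) - 4*(-692)² = √(-225141) - 4*478864 = I*√225141 - 1*1915456 = I*√225141 - 1915456 = -1915456 + I*√225141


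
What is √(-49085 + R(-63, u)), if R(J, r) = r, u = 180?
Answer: I*√48905 ≈ 221.14*I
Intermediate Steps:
√(-49085 + R(-63, u)) = √(-49085 + 180) = √(-48905) = I*√48905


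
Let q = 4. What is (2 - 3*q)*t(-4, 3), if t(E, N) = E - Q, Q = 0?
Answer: 40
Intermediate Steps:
t(E, N) = E (t(E, N) = E - 1*0 = E + 0 = E)
(2 - 3*q)*t(-4, 3) = (2 - 3*4)*(-4) = (2 - 12)*(-4) = -10*(-4) = 40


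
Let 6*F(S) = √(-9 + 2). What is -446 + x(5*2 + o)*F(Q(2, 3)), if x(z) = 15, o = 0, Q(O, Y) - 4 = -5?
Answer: -446 + 5*I*√7/2 ≈ -446.0 + 6.6144*I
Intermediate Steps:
Q(O, Y) = -1 (Q(O, Y) = 4 - 5 = -1)
F(S) = I*√7/6 (F(S) = √(-9 + 2)/6 = √(-7)/6 = (I*√7)/6 = I*√7/6)
-446 + x(5*2 + o)*F(Q(2, 3)) = -446 + 15*(I*√7/6) = -446 + 5*I*√7/2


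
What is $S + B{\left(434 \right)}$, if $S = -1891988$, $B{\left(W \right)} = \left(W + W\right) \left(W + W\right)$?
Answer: $-1138564$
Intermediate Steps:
$B{\left(W \right)} = 4 W^{2}$ ($B{\left(W \right)} = 2 W 2 W = 4 W^{2}$)
$S + B{\left(434 \right)} = -1891988 + 4 \cdot 434^{2} = -1891988 + 4 \cdot 188356 = -1891988 + 753424 = -1138564$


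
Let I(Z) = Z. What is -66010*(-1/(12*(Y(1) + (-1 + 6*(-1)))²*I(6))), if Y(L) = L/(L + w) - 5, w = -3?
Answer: 6601/1125 ≈ 5.8676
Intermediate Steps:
Y(L) = -5 + L/(-3 + L) (Y(L) = L/(L - 3) - 5 = L/(-3 + L) - 5 = -5 + L/(-3 + L))
-66010*(-1/(12*(Y(1) + (-1 + 6*(-1)))²*I(6))) = -66010*(-1/(72*((15 - 4*1)/(-3 + 1) + (-1 + 6*(-1)))²)) = -66010*(-1/(72*((15 - 4)/(-2) + (-1 - 6))²)) = -66010*(-1/(72*(-½*11 - 7)²)) = -66010*(-1/(72*(-11/2 - 7)²)) = -66010/((-72*(-25/2)²)) = -66010/((-72*625/4)) = -66010/(-11250) = -66010*(-1/11250) = 6601/1125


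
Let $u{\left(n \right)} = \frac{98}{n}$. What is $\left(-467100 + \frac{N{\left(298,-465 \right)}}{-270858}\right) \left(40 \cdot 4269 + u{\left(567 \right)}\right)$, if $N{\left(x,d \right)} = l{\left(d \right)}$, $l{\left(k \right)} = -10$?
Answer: $- \frac{874969961414248730}{10969749} \approx -7.9762 \cdot 10^{10}$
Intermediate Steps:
$N{\left(x,d \right)} = -10$
$\left(-467100 + \frac{N{\left(298,-465 \right)}}{-270858}\right) \left(40 \cdot 4269 + u{\left(567 \right)}\right) = \left(-467100 - \frac{10}{-270858}\right) \left(40 \cdot 4269 + \frac{98}{567}\right) = \left(-467100 - - \frac{5}{135429}\right) \left(170760 + 98 \cdot \frac{1}{567}\right) = \left(-467100 + \frac{5}{135429}\right) \left(170760 + \frac{14}{81}\right) = \left(- \frac{63258885895}{135429}\right) \frac{13831574}{81} = - \frac{874969961414248730}{10969749}$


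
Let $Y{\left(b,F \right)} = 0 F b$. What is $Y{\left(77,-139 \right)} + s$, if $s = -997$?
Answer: $-997$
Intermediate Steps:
$Y{\left(b,F \right)} = 0$ ($Y{\left(b,F \right)} = 0 b = 0$)
$Y{\left(77,-139 \right)} + s = 0 - 997 = -997$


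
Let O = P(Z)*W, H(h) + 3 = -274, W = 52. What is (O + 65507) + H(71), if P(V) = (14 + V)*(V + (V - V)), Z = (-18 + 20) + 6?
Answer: 74382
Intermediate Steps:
H(h) = -277 (H(h) = -3 - 274 = -277)
Z = 8 (Z = 2 + 6 = 8)
P(V) = V*(14 + V) (P(V) = (14 + V)*(V + 0) = (14 + V)*V = V*(14 + V))
O = 9152 (O = (8*(14 + 8))*52 = (8*22)*52 = 176*52 = 9152)
(O + 65507) + H(71) = (9152 + 65507) - 277 = 74659 - 277 = 74382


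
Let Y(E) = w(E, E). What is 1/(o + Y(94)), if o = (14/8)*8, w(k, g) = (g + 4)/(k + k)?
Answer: 94/1365 ≈ 0.068864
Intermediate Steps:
w(k, g) = (4 + g)/(2*k) (w(k, g) = (4 + g)/((2*k)) = (4 + g)*(1/(2*k)) = (4 + g)/(2*k))
Y(E) = (4 + E)/(2*E)
o = 14 (o = ((⅛)*14)*8 = (7/4)*8 = 14)
1/(o + Y(94)) = 1/(14 + (½)*(4 + 94)/94) = 1/(14 + (½)*(1/94)*98) = 1/(14 + 49/94) = 1/(1365/94) = 94/1365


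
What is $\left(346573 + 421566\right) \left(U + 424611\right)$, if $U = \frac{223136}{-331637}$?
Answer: $\frac{108166641707342869}{331637} \approx 3.2616 \cdot 10^{11}$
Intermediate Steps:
$U = - \frac{223136}{331637}$ ($U = 223136 \left(- \frac{1}{331637}\right) = - \frac{223136}{331637} \approx -0.67283$)
$\left(346573 + 421566\right) \left(U + 424611\right) = \left(346573 + 421566\right) \left(- \frac{223136}{331637} + 424611\right) = 768139 \cdot \frac{140816495071}{331637} = \frac{108166641707342869}{331637}$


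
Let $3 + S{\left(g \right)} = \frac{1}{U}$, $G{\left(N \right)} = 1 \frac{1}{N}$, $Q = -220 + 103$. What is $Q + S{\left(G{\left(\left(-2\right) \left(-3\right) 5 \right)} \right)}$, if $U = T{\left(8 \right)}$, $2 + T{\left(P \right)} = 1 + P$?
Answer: $- \frac{839}{7} \approx -119.86$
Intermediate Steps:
$T{\left(P \right)} = -1 + P$ ($T{\left(P \right)} = -2 + \left(1 + P\right) = -1 + P$)
$U = 7$ ($U = -1 + 8 = 7$)
$Q = -117$
$G{\left(N \right)} = \frac{1}{N}$
$S{\left(g \right)} = - \frac{20}{7}$ ($S{\left(g \right)} = -3 + \frac{1}{7} = - \frac{20}{7}$)
$Q + S{\left(G{\left(\left(-2\right) \left(-3\right) 5 \right)} \right)} = -117 - \frac{20}{7} = - \frac{839}{7}$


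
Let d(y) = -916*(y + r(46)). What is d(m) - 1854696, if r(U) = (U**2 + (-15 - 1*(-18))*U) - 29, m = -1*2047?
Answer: -2017744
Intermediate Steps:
m = -2047
r(U) = -29 + U**2 + 3*U (r(U) = (U**2 + (-15 + 18)*U) - 29 = (U**2 + 3*U) - 29 = -29 + U**2 + 3*U)
d(y) = -2038100 - 916*y (d(y) = -916*(y + (-29 + 46**2 + 3*46)) = -916*(y + (-29 + 2116 + 138)) = -916*(y + 2225) = -916*(2225 + y) = -2038100 - 916*y)
d(m) - 1854696 = (-2038100 - 916*(-2047)) - 1854696 = (-2038100 + 1875052) - 1854696 = -163048 - 1854696 = -2017744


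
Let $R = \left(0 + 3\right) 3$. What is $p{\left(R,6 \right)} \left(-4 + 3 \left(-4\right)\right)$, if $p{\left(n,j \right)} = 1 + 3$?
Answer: $-64$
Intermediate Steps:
$R = 9$ ($R = 3 \cdot 3 = 9$)
$p{\left(n,j \right)} = 4$
$p{\left(R,6 \right)} \left(-4 + 3 \left(-4\right)\right) = 4 \left(-4 + 3 \left(-4\right)\right) = 4 \left(-4 - 12\right) = 4 \left(-16\right) = -64$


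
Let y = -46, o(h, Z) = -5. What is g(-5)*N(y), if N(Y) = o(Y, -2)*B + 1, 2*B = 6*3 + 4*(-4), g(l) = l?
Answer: 20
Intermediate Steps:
B = 1 (B = (6*3 + 4*(-4))/2 = (18 - 16)/2 = (½)*2 = 1)
N(Y) = -4 (N(Y) = -5*1 + 1 = -5 + 1 = -4)
g(-5)*N(y) = -5*(-4) = 20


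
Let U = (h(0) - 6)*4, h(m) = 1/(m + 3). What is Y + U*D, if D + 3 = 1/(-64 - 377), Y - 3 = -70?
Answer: 1391/1323 ≈ 1.0514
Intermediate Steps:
Y = -67 (Y = 3 - 70 = -67)
h(m) = 1/(3 + m)
D = -1324/441 (D = -3 + 1/(-64 - 377) = -3 + 1/(-441) = -3 - 1/441 = -1324/441 ≈ -3.0023)
U = -68/3 (U = (1/(3 + 0) - 6)*4 = (1/3 - 6)*4 = (⅓ - 6)*4 = -17/3*4 = -68/3 ≈ -22.667)
Y + U*D = -67 - 68/3*(-1324/441) = -67 + 90032/1323 = 1391/1323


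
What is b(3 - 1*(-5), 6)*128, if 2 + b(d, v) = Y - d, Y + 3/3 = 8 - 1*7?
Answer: -1280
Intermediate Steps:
Y = 0 (Y = -1 + (8 - 1*7) = -1 + (8 - 7) = -1 + 1 = 0)
b(d, v) = -2 - d (b(d, v) = -2 + (0 - d) = -2 - d)
b(3 - 1*(-5), 6)*128 = (-2 - (3 - 1*(-5)))*128 = (-2 - (3 + 5))*128 = (-2 - 1*8)*128 = (-2 - 8)*128 = -10*128 = -1280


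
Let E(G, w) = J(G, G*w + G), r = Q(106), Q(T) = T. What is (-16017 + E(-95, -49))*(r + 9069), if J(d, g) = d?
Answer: -147827600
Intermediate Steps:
r = 106
E(G, w) = G
(-16017 + E(-95, -49))*(r + 9069) = (-16017 - 95)*(106 + 9069) = -16112*9175 = -147827600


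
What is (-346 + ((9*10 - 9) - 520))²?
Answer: 616225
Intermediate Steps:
(-346 + ((9*10 - 9) - 520))² = (-346 + ((90 - 9) - 520))² = (-346 + (81 - 520))² = (-346 - 439)² = (-785)² = 616225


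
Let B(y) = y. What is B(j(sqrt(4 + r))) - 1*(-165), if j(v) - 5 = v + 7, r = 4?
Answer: 177 + 2*sqrt(2) ≈ 179.83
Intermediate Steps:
j(v) = 12 + v (j(v) = 5 + (v + 7) = 5 + (7 + v) = 12 + v)
B(j(sqrt(4 + r))) - 1*(-165) = (12 + sqrt(4 + 4)) - 1*(-165) = (12 + sqrt(8)) + 165 = (12 + 2*sqrt(2)) + 165 = 177 + 2*sqrt(2)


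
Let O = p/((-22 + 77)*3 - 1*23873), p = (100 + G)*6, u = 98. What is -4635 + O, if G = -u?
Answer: -27471648/5927 ≈ -4635.0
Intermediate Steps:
G = -98 (G = -1*98 = -98)
p = 12 (p = (100 - 98)*6 = 2*6 = 12)
O = -3/5927 (O = 12/((-22 + 77)*3 - 1*23873) = 12/(55*3 - 23873) = 12/(165 - 23873) = 12/(-23708) = 12*(-1/23708) = -3/5927 ≈ -0.00050616)
-4635 + O = -4635 - 3/5927 = -27471648/5927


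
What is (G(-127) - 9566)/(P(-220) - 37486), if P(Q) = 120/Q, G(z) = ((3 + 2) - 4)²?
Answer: 105215/412352 ≈ 0.25516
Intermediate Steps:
G(z) = 1 (G(z) = (5 - 4)² = 1² = 1)
(G(-127) - 9566)/(P(-220) - 37486) = (1 - 9566)/(120/(-220) - 37486) = -9565/(120*(-1/220) - 37486) = -9565/(-6/11 - 37486) = -9565/(-412352/11) = -9565*(-11/412352) = 105215/412352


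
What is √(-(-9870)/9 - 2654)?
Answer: 8*I*√219/3 ≈ 39.463*I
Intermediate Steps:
√(-(-9870)/9 - 2654) = √(-658*(-5/3) - 2654) = √(3290/3 - 2654) = √(-4672/3) = 8*I*√219/3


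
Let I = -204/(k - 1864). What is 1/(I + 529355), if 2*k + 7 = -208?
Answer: 3943/2087247173 ≈ 1.8891e-6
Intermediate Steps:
k = -215/2 (k = -7/2 + (½)*(-208) = -7/2 - 104 = -215/2 ≈ -107.50)
I = 408/3943 (I = -204/(-215/2 - 1864) = -204/(-3943/2) = -2/3943*(-204) = 408/3943 ≈ 0.10347)
1/(I + 529355) = 1/(408/3943 + 529355) = 1/(2087247173/3943) = 3943/2087247173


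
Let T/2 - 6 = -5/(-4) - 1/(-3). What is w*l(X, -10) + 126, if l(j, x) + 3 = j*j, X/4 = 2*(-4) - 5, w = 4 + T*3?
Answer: 267651/2 ≈ 1.3383e+5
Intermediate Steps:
T = 91/6 (T = 12 + 2*(-5/(-4) - 1/(-3)) = 12 + 2*(-5*(-1/4) - 1*(-1/3)) = 12 + 2*(5/4 + 1/3) = 12 + 2*(19/12) = 12 + 19/6 = 91/6 ≈ 15.167)
w = 99/2 (w = 4 + (91/6)*3 = 4 + 91/2 = 99/2 ≈ 49.500)
X = -52 (X = 4*(2*(-4) - 5) = 4*(-8 - 5) = 4*(-13) = -52)
l(j, x) = -3 + j**2 (l(j, x) = -3 + j*j = -3 + j**2)
w*l(X, -10) + 126 = 99*(-3 + (-52)**2)/2 + 126 = 99*(-3 + 2704)/2 + 126 = (99/2)*2701 + 126 = 267399/2 + 126 = 267651/2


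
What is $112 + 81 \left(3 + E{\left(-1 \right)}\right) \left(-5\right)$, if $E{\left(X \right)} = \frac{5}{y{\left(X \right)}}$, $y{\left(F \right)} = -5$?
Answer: $-698$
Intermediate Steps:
$E{\left(X \right)} = -1$ ($E{\left(X \right)} = \frac{5}{-5} = 5 \left(- \frac{1}{5}\right) = -1$)
$112 + 81 \left(3 + E{\left(-1 \right)}\right) \left(-5\right) = 112 + 81 \left(3 - 1\right) \left(-5\right) = 112 + 81 \cdot 2 \left(-5\right) = 112 + 81 \left(-10\right) = 112 - 810 = -698$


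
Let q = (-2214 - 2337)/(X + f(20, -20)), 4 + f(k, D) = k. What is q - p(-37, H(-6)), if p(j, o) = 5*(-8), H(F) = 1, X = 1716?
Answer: 64729/1732 ≈ 37.372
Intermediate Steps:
p(j, o) = -40
f(k, D) = -4 + k
q = -4551/1732 (q = (-2214 - 2337)/(1716 + (-4 + 20)) = -4551/(1716 + 16) = -4551/1732 ≈ -2.6276)
q - p(-37, H(-6)) = -4551/1732 - 1*(-40) = -4551/1732 + 40 = 64729/1732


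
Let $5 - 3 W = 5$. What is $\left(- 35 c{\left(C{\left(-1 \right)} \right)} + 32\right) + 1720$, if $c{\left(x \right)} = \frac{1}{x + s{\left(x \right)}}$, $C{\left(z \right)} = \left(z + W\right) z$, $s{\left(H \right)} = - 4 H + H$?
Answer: $\frac{3539}{2} \approx 1769.5$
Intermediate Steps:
$W = 0$ ($W = \frac{5}{3} - \frac{5}{3} = 0$)
$s{\left(H \right)} = - 3 H$
$C{\left(z \right)} = z^{2}$ ($C{\left(z \right)} = \left(z + 0\right) z = z z = z^{2}$)
$c{\left(x \right)} = - \frac{1}{2 x}$ ($c{\left(x \right)} = \frac{1}{x - 3 x} = \frac{1}{\left(-2\right) x} = - \frac{1}{2 x}$)
$\left(- 35 c{\left(C{\left(-1 \right)} \right)} + 32\right) + 1720 = \left(- 35 \left(- \frac{1}{2 \left(-1\right)^{2}}\right) + 32\right) + 1720 = \left(- 35 \left(- \frac{1}{2 \cdot 1}\right) + 32\right) + 1720 = \left(- 35 \left(\left(- \frac{1}{2}\right) 1\right) + 32\right) + 1720 = \left(\left(-35\right) \left(- \frac{1}{2}\right) + 32\right) + 1720 = \left(\frac{35}{2} + 32\right) + 1720 = \frac{99}{2} + 1720 = \frac{3539}{2}$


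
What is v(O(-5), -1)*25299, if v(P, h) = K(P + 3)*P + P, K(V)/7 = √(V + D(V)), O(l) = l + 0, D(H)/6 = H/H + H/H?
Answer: -126495 - 885465*√10 ≈ -2.9266e+6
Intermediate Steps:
D(H) = 12 (D(H) = 6*(H/H + H/H) = 6*(1 + 1) = 6*2 = 12)
O(l) = l
K(V) = 7*√(12 + V) (K(V) = 7*√(V + 12) = 7*√(12 + V))
v(P, h) = P + 7*P*√(15 + P) (v(P, h) = (7*√(12 + (P + 3)))*P + P = (7*√(12 + (3 + P)))*P + P = (7*√(15 + P))*P + P = 7*P*√(15 + P) + P = P + 7*P*√(15 + P))
v(O(-5), -1)*25299 = -5*(1 + 7*√(15 - 5))*25299 = -5*(1 + 7*√10)*25299 = (-5 - 35*√10)*25299 = -126495 - 885465*√10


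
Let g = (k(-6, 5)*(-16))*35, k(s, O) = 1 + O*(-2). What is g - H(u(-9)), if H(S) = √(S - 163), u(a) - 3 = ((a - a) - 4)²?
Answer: 5040 - 12*I ≈ 5040.0 - 12.0*I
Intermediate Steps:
u(a) = 19 (u(a) = 3 + ((a - a) - 4)² = 3 + (0 - 4)² = 3 + (-4)² = 3 + 16 = 19)
k(s, O) = 1 - 2*O
H(S) = √(-163 + S)
g = 5040 (g = ((1 - 2*5)*(-16))*35 = ((1 - 10)*(-16))*35 = -9*(-16)*35 = 144*35 = 5040)
g - H(u(-9)) = 5040 - √(-163 + 19) = 5040 - √(-144) = 5040 - 12*I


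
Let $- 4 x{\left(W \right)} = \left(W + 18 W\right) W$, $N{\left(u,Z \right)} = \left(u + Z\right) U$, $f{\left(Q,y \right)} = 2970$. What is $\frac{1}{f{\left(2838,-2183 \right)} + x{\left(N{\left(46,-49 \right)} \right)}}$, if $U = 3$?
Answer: $\frac{4}{10341} \approx 0.00038681$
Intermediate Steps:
$N{\left(u,Z \right)} = 3 Z + 3 u$ ($N{\left(u,Z \right)} = \left(u + Z\right) 3 = \left(Z + u\right) 3 = 3 Z + 3 u$)
$x{\left(W \right)} = - \frac{19 W^{2}}{4}$ ($x{\left(W \right)} = - \frac{\left(W + 18 W\right) W}{4} = - \frac{19 W W}{4} = - \frac{19 W^{2}}{4}$)
$\frac{1}{f{\left(2838,-2183 \right)} + x{\left(N{\left(46,-49 \right)} \right)}} = \frac{1}{2970 - \frac{19 \left(3 \left(-49\right) + 3 \cdot 46\right)^{2}}{4}} = \frac{1}{2970 - \frac{19 \left(-147 + 138\right)^{2}}{4}} = \frac{1}{2970 - \frac{19 \left(-9\right)^{2}}{4}} = \frac{1}{2970 - \frac{1539}{4}} = \frac{1}{\frac{10341}{4}} = \frac{4}{10341}$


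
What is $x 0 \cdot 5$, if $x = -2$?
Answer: $0$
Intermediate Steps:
$x 0 \cdot 5 = \left(-2\right) 0 \cdot 5 = 0 \cdot 5 = 0$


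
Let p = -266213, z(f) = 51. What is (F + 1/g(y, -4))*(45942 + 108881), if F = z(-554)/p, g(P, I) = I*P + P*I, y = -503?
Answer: 9442499947/1071241112 ≈ 8.8145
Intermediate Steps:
g(P, I) = 2*I*P (g(P, I) = I*P + I*P = 2*I*P)
F = -51/266213 (F = 51/(-266213) = 51*(-1/266213) = -51/266213 ≈ -0.00019158)
(F + 1/g(y, -4))*(45942 + 108881) = (-51/266213 + 1/(2*(-4)*(-503)))*(45942 + 108881) = (-51/266213 + 1/4024)*154823 = (60989/1071241112)*154823 = 9442499947/1071241112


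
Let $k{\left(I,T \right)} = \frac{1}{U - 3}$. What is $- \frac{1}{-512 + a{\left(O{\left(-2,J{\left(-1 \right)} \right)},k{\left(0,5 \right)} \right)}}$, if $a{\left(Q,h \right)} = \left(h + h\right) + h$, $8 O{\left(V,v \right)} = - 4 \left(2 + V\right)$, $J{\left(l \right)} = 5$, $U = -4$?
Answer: $\frac{7}{3587} \approx 0.0019515$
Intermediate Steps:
$k{\left(I,T \right)} = - \frac{1}{7}$ ($k{\left(I,T \right)} = \frac{1}{-4 - 3} = \frac{1}{-7} = - \frac{1}{7}$)
$O{\left(V,v \right)} = -1 - \frac{V}{2}$ ($O{\left(V,v \right)} = \frac{\left(-4\right) \left(2 + V\right)}{8} = \frac{-8 - 4 V}{8} = -1 - \frac{V}{2}$)
$a{\left(Q,h \right)} = 3 h$ ($a{\left(Q,h \right)} = 2 h + h = 3 h$)
$- \frac{1}{-512 + a{\left(O{\left(-2,J{\left(-1 \right)} \right)},k{\left(0,5 \right)} \right)}} = - \frac{1}{-512 + 3 \left(- \frac{1}{7}\right)} = - \frac{1}{-512 - \frac{3}{7}} = - \frac{1}{- \frac{3587}{7}} = \left(-1\right) \left(- \frac{7}{3587}\right) = \frac{7}{3587}$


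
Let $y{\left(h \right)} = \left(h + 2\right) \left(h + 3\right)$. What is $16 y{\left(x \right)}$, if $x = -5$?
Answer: $96$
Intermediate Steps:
$y{\left(h \right)} = \left(2 + h\right) \left(3 + h\right)$
$16 y{\left(x \right)} = 16 \left(6 + \left(-5\right)^{2} + 5 \left(-5\right)\right) = 16 \left(6 + 25 - 25\right) = 16 \cdot 6 = 96$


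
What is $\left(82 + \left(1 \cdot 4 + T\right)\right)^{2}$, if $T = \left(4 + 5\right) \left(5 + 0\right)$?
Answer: $17161$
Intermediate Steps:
$T = 45$ ($T = 9 \cdot 5 = 45$)
$\left(82 + \left(1 \cdot 4 + T\right)\right)^{2} = \left(82 + \left(1 \cdot 4 + 45\right)\right)^{2} = \left(82 + \left(4 + 45\right)\right)^{2} = \left(82 + 49\right)^{2} = 131^{2} = 17161$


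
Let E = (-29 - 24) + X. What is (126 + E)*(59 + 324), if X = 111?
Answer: 70472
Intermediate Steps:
E = 58 (E = (-29 - 24) + 111 = -53 + 111 = 58)
(126 + E)*(59 + 324) = (126 + 58)*(59 + 324) = 184*383 = 70472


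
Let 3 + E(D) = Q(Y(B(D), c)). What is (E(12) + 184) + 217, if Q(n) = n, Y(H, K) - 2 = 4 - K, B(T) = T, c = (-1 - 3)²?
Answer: 388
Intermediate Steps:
c = 16 (c = (-4)² = 16)
Y(H, K) = 6 - K (Y(H, K) = 2 + (4 - K) = 6 - K)
E(D) = -13 (E(D) = -3 + (6 - 1*16) = -3 + (6 - 16) = -3 - 10 = -13)
(E(12) + 184) + 217 = (-13 + 184) + 217 = 171 + 217 = 388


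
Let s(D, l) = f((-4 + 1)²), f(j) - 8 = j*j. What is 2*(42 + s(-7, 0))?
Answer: 262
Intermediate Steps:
f(j) = 8 + j² (f(j) = 8 + j*j = 8 + j²)
s(D, l) = 89 (s(D, l) = 8 + ((-4 + 1)²)² = 8 + ((-3)²)² = 8 + 9² = 8 + 81 = 89)
2*(42 + s(-7, 0)) = 2*(42 + 89) = 2*131 = 262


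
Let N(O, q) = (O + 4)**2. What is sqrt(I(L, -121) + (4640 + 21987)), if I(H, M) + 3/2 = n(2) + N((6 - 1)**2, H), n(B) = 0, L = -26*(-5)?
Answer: sqrt(109866)/2 ≈ 165.73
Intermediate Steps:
L = 130
N(O, q) = (4 + O)**2
I(H, M) = 1679/2 (I(H, M) = -3/2 + (0 + (4 + (6 - 1)**2)**2) = -3/2 + (0 + (4 + 5**2)**2) = -3/2 + (0 + (4 + 25)**2) = -3/2 + (0 + 29**2) = -3/2 + (0 + 841) = -3/2 + 841 = 1679/2)
sqrt(I(L, -121) + (4640 + 21987)) = sqrt(1679/2 + (4640 + 21987)) = sqrt(1679/2 + 26627) = sqrt(54933/2) = sqrt(109866)/2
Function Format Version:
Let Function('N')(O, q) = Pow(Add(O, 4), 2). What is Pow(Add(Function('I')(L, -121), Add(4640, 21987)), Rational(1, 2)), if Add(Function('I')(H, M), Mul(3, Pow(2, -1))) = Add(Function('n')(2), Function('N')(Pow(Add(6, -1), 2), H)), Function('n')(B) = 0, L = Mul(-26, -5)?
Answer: Mul(Rational(1, 2), Pow(109866, Rational(1, 2))) ≈ 165.73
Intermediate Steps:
L = 130
Function('N')(O, q) = Pow(Add(4, O), 2)
Function('I')(H, M) = Rational(1679, 2) (Function('I')(H, M) = Add(Rational(-3, 2), Add(0, Pow(Add(4, Pow(Add(6, -1), 2)), 2))) = Add(Rational(-3, 2), Add(0, Pow(Add(4, Pow(5, 2)), 2))) = Add(Rational(-3, 2), Add(0, Pow(Add(4, 25), 2))) = Add(Rational(-3, 2), Add(0, Pow(29, 2))) = Add(Rational(-3, 2), Add(0, 841)) = Add(Rational(-3, 2), 841) = Rational(1679, 2))
Pow(Add(Function('I')(L, -121), Add(4640, 21987)), Rational(1, 2)) = Pow(Add(Rational(1679, 2), Add(4640, 21987)), Rational(1, 2)) = Pow(Add(Rational(1679, 2), 26627), Rational(1, 2)) = Pow(Rational(54933, 2), Rational(1, 2)) = Mul(Rational(1, 2), Pow(109866, Rational(1, 2)))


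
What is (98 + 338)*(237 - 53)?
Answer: 80224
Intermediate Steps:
(98 + 338)*(237 - 53) = 436*184 = 80224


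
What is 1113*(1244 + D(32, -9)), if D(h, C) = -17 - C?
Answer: 1375668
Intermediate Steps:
1113*(1244 + D(32, -9)) = 1113*(1244 + (-17 - 1*(-9))) = 1113*(1244 + (-17 + 9)) = 1113*(1244 - 8) = 1113*1236 = 1375668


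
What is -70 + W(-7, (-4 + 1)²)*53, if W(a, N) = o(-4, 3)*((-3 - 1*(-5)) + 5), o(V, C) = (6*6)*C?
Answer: 39998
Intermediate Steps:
o(V, C) = 36*C
W(a, N) = 756 (W(a, N) = (36*3)*((-3 - 1*(-5)) + 5) = 108*((-3 + 5) + 5) = 108*(2 + 5) = 108*7 = 756)
-70 + W(-7, (-4 + 1)²)*53 = -70 + 756*53 = -70 + 40068 = 39998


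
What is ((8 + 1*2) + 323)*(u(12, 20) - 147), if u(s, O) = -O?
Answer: -55611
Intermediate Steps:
((8 + 1*2) + 323)*(u(12, 20) - 147) = ((8 + 1*2) + 323)*(-1*20 - 147) = ((8 + 2) + 323)*(-20 - 147) = (10 + 323)*(-167) = 333*(-167) = -55611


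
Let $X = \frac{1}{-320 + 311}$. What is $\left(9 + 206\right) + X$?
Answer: $\frac{1934}{9} \approx 214.89$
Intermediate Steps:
$X = - \frac{1}{9}$ ($X = \frac{1}{-9} = - \frac{1}{9} \approx -0.11111$)
$\left(9 + 206\right) + X = \left(9 + 206\right) - \frac{1}{9} = 215 - \frac{1}{9} = \frac{1934}{9}$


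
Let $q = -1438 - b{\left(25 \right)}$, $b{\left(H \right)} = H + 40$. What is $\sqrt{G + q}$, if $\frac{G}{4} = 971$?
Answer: $\sqrt{2381} \approx 48.795$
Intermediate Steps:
$G = 3884$ ($G = 4 \cdot 971 = 3884$)
$b{\left(H \right)} = 40 + H$
$q = -1503$ ($q = -1438 - \left(40 + 25\right) = -1438 - 65 = -1503$)
$\sqrt{G + q} = \sqrt{3884 - 1503} = \sqrt{2381}$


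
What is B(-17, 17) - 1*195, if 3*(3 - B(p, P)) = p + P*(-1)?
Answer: -542/3 ≈ -180.67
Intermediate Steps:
B(p, P) = 3 - p/3 + P/3 (B(p, P) = 3 - (p + P*(-1))/3 = 3 - (p - P)/3 = 3 + (-p/3 + P/3) = 3 - p/3 + P/3)
B(-17, 17) - 1*195 = (3 - ⅓*(-17) + (⅓)*17) - 1*195 = (3 + 17/3 + 17/3) - 195 = 43/3 - 195 = -542/3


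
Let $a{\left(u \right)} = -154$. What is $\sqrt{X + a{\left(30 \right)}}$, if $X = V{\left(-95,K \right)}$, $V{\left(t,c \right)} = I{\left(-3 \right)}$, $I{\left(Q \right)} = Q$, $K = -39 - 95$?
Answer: $i \sqrt{157} \approx 12.53 i$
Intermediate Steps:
$K = -134$
$V{\left(t,c \right)} = -3$
$X = -3$
$\sqrt{X + a{\left(30 \right)}} = \sqrt{-3 - 154} = \sqrt{-157} = i \sqrt{157}$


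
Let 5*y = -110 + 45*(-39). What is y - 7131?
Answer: -7504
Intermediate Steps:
y = -373 (y = (-110 + 45*(-39))/5 = (-110 - 1755)/5 = (1/5)*(-1865) = -373)
y - 7131 = -373 - 7131 = -7504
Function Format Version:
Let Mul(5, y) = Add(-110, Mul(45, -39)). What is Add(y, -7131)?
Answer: -7504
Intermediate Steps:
y = -373 (y = Mul(Rational(1, 5), Add(-110, Mul(45, -39))) = Mul(Rational(1, 5), Add(-110, -1755)) = Mul(Rational(1, 5), -1865) = -373)
Add(y, -7131) = Add(-373, -7131) = -7504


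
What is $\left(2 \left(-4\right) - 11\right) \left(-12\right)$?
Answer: $228$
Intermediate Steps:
$\left(2 \left(-4\right) - 11\right) \left(-12\right) = \left(-8 - 11\right) \left(-12\right) = \left(-19\right) \left(-12\right) = 228$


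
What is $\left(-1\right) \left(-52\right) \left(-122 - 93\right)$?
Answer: $-11180$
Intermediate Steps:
$\left(-1\right) \left(-52\right) \left(-122 - 93\right) = 52 \left(-122 - 93\right) = 52 \left(-215\right) = -11180$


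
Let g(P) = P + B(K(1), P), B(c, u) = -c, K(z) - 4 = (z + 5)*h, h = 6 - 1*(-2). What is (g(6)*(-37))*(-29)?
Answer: -49358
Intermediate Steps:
h = 8 (h = 6 + 2 = 8)
K(z) = 44 + 8*z (K(z) = 4 + (z + 5)*8 = 4 + (5 + z)*8 = 4 + (40 + 8*z) = 44 + 8*z)
g(P) = -52 + P (g(P) = P - (44 + 8*1) = P - (44 + 8) = P - 1*52 = P - 52 = -52 + P)
(g(6)*(-37))*(-29) = ((-52 + 6)*(-37))*(-29) = -46*(-37)*(-29) = 1702*(-29) = -49358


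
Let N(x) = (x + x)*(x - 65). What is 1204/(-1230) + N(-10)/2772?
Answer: -20729/47355 ≈ -0.43774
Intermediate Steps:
N(x) = 2*x*(-65 + x) (N(x) = (2*x)*(-65 + x) = 2*x*(-65 + x))
1204/(-1230) + N(-10)/2772 = 1204/(-1230) + (2*(-10)*(-65 - 10))/2772 = 1204*(-1/1230) + (2*(-10)*(-75))*(1/2772) = -602/615 + 1500*(1/2772) = -602/615 + 125/231 = -20729/47355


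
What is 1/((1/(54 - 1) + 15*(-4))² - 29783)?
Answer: -2809/73554406 ≈ -3.8189e-5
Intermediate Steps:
1/((1/(54 - 1) + 15*(-4))² - 29783) = 1/((1/53 - 60)² - 29783) = 1/((-3179/53)² - 29783) = 1/(10106041/2809 - 29783) = 1/(-73554406/2809) = -2809/73554406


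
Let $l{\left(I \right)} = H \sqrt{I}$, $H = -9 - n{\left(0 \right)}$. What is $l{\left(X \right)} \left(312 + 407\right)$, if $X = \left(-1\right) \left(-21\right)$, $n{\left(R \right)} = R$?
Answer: $- 6471 \sqrt{21} \approx -29654.0$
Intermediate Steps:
$H = -9$ ($H = -9 - 0 = -9 + 0 = -9$)
$X = 21$
$l{\left(I \right)} = - 9 \sqrt{I}$
$l{\left(X \right)} \left(312 + 407\right) = - 9 \sqrt{21} \left(312 + 407\right) = - 9 \sqrt{21} \cdot 719 = - 6471 \sqrt{21}$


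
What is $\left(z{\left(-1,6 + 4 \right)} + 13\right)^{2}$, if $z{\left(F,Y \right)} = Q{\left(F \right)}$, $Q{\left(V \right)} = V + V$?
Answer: $121$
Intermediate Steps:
$Q{\left(V \right)} = 2 V$
$z{\left(F,Y \right)} = 2 F$
$\left(z{\left(-1,6 + 4 \right)} + 13\right)^{2} = \left(2 \left(-1\right) + 13\right)^{2} = \left(-2 + 13\right)^{2} = 11^{2} = 121$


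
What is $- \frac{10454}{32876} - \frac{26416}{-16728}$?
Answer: $\frac{43348619}{34371858} \approx 1.2612$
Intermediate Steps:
$- \frac{10454}{32876} - \frac{26416}{-16728} = \left(-10454\right) \frac{1}{32876} - - \frac{3302}{2091} = - \frac{5227}{16438} + \frac{3302}{2091} = \frac{43348619}{34371858}$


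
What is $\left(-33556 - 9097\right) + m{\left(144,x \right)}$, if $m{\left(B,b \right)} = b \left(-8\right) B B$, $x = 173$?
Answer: $-28741277$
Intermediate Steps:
$m{\left(B,b \right)} = - 8 b B^{2}$ ($m{\left(B,b \right)} = - 8 b B B = - 8 B b B = - 8 b B^{2}$)
$\left(-33556 - 9097\right) + m{\left(144,x \right)} = \left(-33556 - 9097\right) - 1384 \cdot 144^{2} = -42653 - 1384 \cdot 20736 = -42653 - 28698624 = -28741277$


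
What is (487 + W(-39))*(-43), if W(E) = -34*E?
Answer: -77959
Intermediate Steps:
(487 + W(-39))*(-43) = (487 - 34*(-39))*(-43) = (487 + 1326)*(-43) = 1813*(-43) = -77959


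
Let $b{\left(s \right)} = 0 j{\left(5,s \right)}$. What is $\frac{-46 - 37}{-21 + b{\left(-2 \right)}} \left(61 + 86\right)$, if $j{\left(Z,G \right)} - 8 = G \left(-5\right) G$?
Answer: $581$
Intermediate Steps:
$j{\left(Z,G \right)} = 8 - 5 G^{2}$ ($j{\left(Z,G \right)} = 8 + G \left(-5\right) G = 8 + - 5 G G = 8 - 5 G^{2}$)
$b{\left(s \right)} = 0$ ($b{\left(s \right)} = 0 \left(8 - 5 s^{2}\right) = 0$)
$\frac{-46 - 37}{-21 + b{\left(-2 \right)}} \left(61 + 86\right) = \frac{-46 - 37}{-21 + 0} \left(61 + 86\right) = - \frac{83}{-21} \cdot 147 = \left(-83\right) \left(- \frac{1}{21}\right) 147 = \frac{83}{21} \cdot 147 = 581$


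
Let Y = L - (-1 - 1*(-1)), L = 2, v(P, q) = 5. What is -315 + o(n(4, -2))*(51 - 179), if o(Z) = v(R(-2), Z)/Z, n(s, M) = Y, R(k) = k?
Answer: -635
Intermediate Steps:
Y = 2 (Y = 2 - (-1 - 1*(-1)) = 2 - (-1 + 1) = 2 - 1*0 = 2 + 0 = 2)
n(s, M) = 2
o(Z) = 5/Z
-315 + o(n(4, -2))*(51 - 179) = -315 + (5/2)*(51 - 179) = -315 + (5*(1/2))*(-128) = -315 + (5/2)*(-128) = -315 - 320 = -635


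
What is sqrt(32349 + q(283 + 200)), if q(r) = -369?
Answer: 2*sqrt(7995) ≈ 178.83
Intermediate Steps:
sqrt(32349 + q(283 + 200)) = sqrt(32349 - 369) = sqrt(31980) = 2*sqrt(7995)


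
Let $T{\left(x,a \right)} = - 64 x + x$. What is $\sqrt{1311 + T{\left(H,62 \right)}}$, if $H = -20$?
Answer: $\sqrt{2571} \approx 50.705$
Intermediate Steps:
$T{\left(x,a \right)} = - 63 x$
$\sqrt{1311 + T{\left(H,62 \right)}} = \sqrt{1311 - -1260} = \sqrt{1311 + 1260} = \sqrt{2571}$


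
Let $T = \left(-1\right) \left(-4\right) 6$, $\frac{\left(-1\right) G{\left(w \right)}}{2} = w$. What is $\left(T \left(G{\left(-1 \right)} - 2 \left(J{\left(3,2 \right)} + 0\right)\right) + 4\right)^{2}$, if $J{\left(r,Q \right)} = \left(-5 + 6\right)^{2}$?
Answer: $16$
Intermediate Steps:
$J{\left(r,Q \right)} = 1$ ($J{\left(r,Q \right)} = 1^{2} = 1$)
$G{\left(w \right)} = - 2 w$
$T = 24$ ($T = 4 \cdot 6 = 24$)
$\left(T \left(G{\left(-1 \right)} - 2 \left(J{\left(3,2 \right)} + 0\right)\right) + 4\right)^{2} = \left(24 \left(\left(-2\right) \left(-1\right) - 2 \left(1 + 0\right)\right) + 4\right)^{2} = \left(24 \left(2 - 2\right) + 4\right)^{2} = \left(24 \cdot 0 + 4\right)^{2} = \left(0 + 4\right)^{2} = 4^{2} = 16$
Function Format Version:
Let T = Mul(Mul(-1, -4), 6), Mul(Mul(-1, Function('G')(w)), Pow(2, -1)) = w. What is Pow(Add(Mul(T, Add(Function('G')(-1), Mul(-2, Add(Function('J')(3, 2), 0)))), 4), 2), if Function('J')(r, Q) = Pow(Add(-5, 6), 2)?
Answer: 16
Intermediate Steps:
Function('J')(r, Q) = 1 (Function('J')(r, Q) = Pow(1, 2) = 1)
Function('G')(w) = Mul(-2, w)
T = 24 (T = Mul(4, 6) = 24)
Pow(Add(Mul(T, Add(Function('G')(-1), Mul(-2, Add(Function('J')(3, 2), 0)))), 4), 2) = Pow(Add(Mul(24, Add(Mul(-2, -1), Mul(-2, Add(1, 0)))), 4), 2) = Pow(Add(Mul(24, Add(2, Mul(-2, 1))), 4), 2) = Pow(Add(Mul(24, Add(2, -2)), 4), 2) = Pow(Add(Mul(24, 0), 4), 2) = Pow(Add(0, 4), 2) = Pow(4, 2) = 16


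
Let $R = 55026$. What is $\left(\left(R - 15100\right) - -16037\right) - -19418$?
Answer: $75381$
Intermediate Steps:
$\left(\left(R - 15100\right) - -16037\right) - -19418 = \left(\left(55026 - 15100\right) - -16037\right) - -19418 = \left(39926 + 16037\right) + 19418 = 55963 + 19418 = 75381$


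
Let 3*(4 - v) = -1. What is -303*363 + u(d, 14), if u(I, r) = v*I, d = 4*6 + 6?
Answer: -109859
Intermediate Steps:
d = 30 (d = 24 + 6 = 30)
v = 13/3 (v = 4 - ⅓*(-1) = 4 + ⅓ = 13/3 ≈ 4.3333)
u(I, r) = 13*I/3
-303*363 + u(d, 14) = -303*363 + (13/3)*30 = -109989 + 130 = -109859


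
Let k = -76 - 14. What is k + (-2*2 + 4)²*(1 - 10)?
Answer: -90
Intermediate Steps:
k = -90
k + (-2*2 + 4)²*(1 - 10) = -90 + (-2*2 + 4)²*(1 - 10) = -90 + (-4 + 4)²*(-9) = -90 + 0²*(-9) = -90 + 0*(-9) = -90 + 0 = -90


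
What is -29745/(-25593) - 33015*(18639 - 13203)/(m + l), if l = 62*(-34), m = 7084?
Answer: -382751327175/10612564 ≈ -36066.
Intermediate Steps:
l = -2108
-29745/(-25593) - 33015*(18639 - 13203)/(m + l) = -29745/(-25593) - 33015*(18639 - 13203)/(7084 - 2108) = -29745*(-1/25593) - 33015/(4976/5436) = 9915/8531 - 33015/(4976*(1/5436)) = 9915/8531 - 33015/1244/1359 = 9915/8531 - 33015*1359/1244 = 9915/8531 - 44867385/1244 = -382751327175/10612564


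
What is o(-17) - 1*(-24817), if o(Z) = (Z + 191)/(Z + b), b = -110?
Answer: 3151585/127 ≈ 24816.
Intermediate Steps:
o(Z) = (191 + Z)/(-110 + Z) (o(Z) = (Z + 191)/(Z - 110) = (191 + Z)/(-110 + Z))
o(-17) - 1*(-24817) = (191 - 17)/(-110 - 17) - 1*(-24817) = 174/(-127) + 24817 = -1/127*174 + 24817 = -174/127 + 24817 = 3151585/127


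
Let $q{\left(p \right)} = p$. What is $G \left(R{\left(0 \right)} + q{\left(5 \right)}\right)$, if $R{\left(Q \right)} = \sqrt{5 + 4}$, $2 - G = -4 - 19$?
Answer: $200$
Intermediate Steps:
$G = 25$ ($G = 2 - \left(-4 - 19\right) = 2 - -23 = 2 + 23 = 25$)
$R{\left(Q \right)} = 3$ ($R{\left(Q \right)} = \sqrt{9} = 3$)
$G \left(R{\left(0 \right)} + q{\left(5 \right)}\right) = 25 \left(3 + 5\right) = 25 \cdot 8 = 200$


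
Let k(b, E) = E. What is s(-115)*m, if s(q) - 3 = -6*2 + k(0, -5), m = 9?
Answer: -126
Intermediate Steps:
s(q) = -14 (s(q) = 3 + (-6*2 - 5) = 3 + (-12 - 5) = 3 - 17 = -14)
s(-115)*m = -14*9 = -126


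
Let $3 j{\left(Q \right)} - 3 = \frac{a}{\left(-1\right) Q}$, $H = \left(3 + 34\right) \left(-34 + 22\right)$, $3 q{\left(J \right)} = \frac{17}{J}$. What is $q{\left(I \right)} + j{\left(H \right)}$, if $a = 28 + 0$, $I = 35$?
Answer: $\frac{13787}{11655} \approx 1.1829$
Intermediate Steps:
$a = 28$
$q{\left(J \right)} = \frac{17}{3 J}$ ($q{\left(J \right)} = \frac{17 \frac{1}{J}}{3} = \frac{17}{3 J}$)
$H = -444$ ($H = 37 \left(-12\right) = -444$)
$j{\left(Q \right)} = 1 - \frac{28}{3 Q}$ ($j{\left(Q \right)} = 1 + \frac{28 \frac{1}{\left(-1\right) Q}}{3} = 1 + \frac{28 \left(- \frac{1}{Q}\right)}{3} = 1 + \frac{\left(-28\right) \frac{1}{Q}}{3} = 1 - \frac{28}{3 Q}$)
$q{\left(I \right)} + j{\left(H \right)} = \frac{17}{3 \cdot 35} + \frac{- \frac{28}{3} - 444}{-444} = \frac{17}{3} \cdot \frac{1}{35} - - \frac{340}{333} = \frac{17}{105} + \frac{340}{333} = \frac{13787}{11655}$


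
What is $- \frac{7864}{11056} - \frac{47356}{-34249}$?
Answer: $\frac{31779225}{47332118} \approx 0.67141$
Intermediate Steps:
$- \frac{7864}{11056} - \frac{47356}{-34249} = \left(-7864\right) \frac{1}{11056} - - \frac{47356}{34249} = - \frac{983}{1382} + \frac{47356}{34249} = \frac{31779225}{47332118}$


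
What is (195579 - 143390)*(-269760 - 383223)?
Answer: -34078529787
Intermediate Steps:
(195579 - 143390)*(-269760 - 383223) = 52189*(-652983) = -34078529787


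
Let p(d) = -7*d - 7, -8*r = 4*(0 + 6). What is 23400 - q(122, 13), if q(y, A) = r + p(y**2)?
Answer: 127598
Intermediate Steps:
r = -3 (r = -(0 + 6)/2 = -6/2 = -1/8*24 = -3)
p(d) = -7 - 7*d
q(y, A) = -10 - 7*y**2 (q(y, A) = -3 + (-7 - 7*y**2) = -10 - 7*y**2)
23400 - q(122, 13) = 23400 - (-10 - 7*122**2) = 23400 - (-10 - 7*14884) = 23400 - (-10 - 104188) = 23400 - 1*(-104198) = 23400 + 104198 = 127598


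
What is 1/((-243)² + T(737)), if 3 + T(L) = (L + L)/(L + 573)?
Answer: 655/38675867 ≈ 1.6936e-5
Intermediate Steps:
T(L) = -3 + 2*L/(573 + L) (T(L) = -3 + (L + L)/(L + 573) = -3 + (2*L)/(573 + L) = -3 + 2*L/(573 + L))
1/((-243)² + T(737)) = 1/((-243)² + (-1719 - 1*737)/(573 + 737)) = 1/(59049 + (-1719 - 737)/1310) = 1/(59049 + (1/1310)*(-2456)) = 1/(59049 - 1228/655) = 1/(38675867/655) = 655/38675867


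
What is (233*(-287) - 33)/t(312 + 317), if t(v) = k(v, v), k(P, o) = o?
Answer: -66904/629 ≈ -106.37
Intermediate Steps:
t(v) = v
(233*(-287) - 33)/t(312 + 317) = (233*(-287) - 33)/(312 + 317) = (-66871 - 33)/629 = -66904*1/629 = -66904/629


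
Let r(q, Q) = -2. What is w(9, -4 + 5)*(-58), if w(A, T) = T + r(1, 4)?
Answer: 58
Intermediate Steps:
w(A, T) = -2 + T (w(A, T) = T - 2 = -2 + T)
w(9, -4 + 5)*(-58) = (-2 + (-4 + 5))*(-58) = (-2 + 1)*(-58) = -1*(-58) = 58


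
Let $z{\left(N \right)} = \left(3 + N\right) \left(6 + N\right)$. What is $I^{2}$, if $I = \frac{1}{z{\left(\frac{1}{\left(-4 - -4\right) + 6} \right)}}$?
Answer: $\frac{1296}{494209} \approx 0.0026224$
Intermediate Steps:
$I = \frac{36}{703}$ ($I = \frac{1}{18 + \left(\frac{1}{\left(-4 - -4\right) + 6}\right)^{2} + \frac{9}{\left(-4 - -4\right) + 6}} = \frac{1}{18 + \left(\frac{1}{\left(-4 + 4\right) + 6}\right)^{2} + \frac{9}{\left(-4 + 4\right) + 6}} = \frac{1}{18 + \left(\frac{1}{0 + 6}\right)^{2} + \frac{9}{0 + 6}} = \frac{1}{18 + \left(\frac{1}{6}\right)^{2} + \frac{9}{6}} = \frac{1}{18 + \left(\frac{1}{6}\right)^{2} + 9 \cdot \frac{1}{6}} = \frac{1}{18 + \frac{1}{36} + \frac{3}{2}} = \frac{1}{\frac{703}{36}} = \frac{36}{703} \approx 0.051209$)
$I^{2} = \left(\frac{36}{703}\right)^{2} = \frac{1296}{494209}$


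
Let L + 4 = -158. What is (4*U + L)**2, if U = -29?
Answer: 77284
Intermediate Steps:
L = -162 (L = -4 - 158 = -162)
(4*U + L)**2 = (4*(-29) - 162)**2 = (-116 - 162)**2 = (-278)**2 = 77284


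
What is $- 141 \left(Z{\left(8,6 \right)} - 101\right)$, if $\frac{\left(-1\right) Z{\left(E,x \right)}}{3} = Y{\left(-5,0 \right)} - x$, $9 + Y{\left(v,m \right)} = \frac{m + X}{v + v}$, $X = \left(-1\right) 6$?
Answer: $\frac{40749}{5} \approx 8149.8$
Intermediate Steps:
$X = -6$
$Y{\left(v,m \right)} = -9 + \frac{-6 + m}{2 v}$ ($Y{\left(v,m \right)} = -9 + \frac{m - 6}{v + v} = -9 + \frac{-6 + m}{2 v}$)
$Z{\left(E,x \right)} = \frac{126}{5} + 3 x$ ($Z{\left(E,x \right)} = - 3 \left(\frac{-6 + 0 - -90}{2 \left(-5\right)} - x\right) = - 3 \left(\frac{1}{2} \left(- \frac{1}{5}\right) \left(-6 + 0 + 90\right) - x\right) = - 3 \left(\frac{1}{2} \left(- \frac{1}{5}\right) 84 - x\right) = - 3 \left(- \frac{42}{5} - x\right) = \frac{126}{5} + 3 x$)
$- 141 \left(Z{\left(8,6 \right)} - 101\right) = - 141 \left(\left(\frac{126}{5} + 3 \cdot 6\right) - 101\right) = - 141 \left(\left(\frac{126}{5} + 18\right) - 101\right) = - 141 \left(\frac{216}{5} - 101\right) = \left(-141\right) \left(- \frac{289}{5}\right) = \frac{40749}{5}$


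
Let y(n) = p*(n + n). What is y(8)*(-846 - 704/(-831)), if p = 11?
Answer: -123608672/831 ≈ -1.4875e+5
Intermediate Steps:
y(n) = 22*n (y(n) = 11*(n + n) = 11*(2*n) = 22*n)
y(8)*(-846 - 704/(-831)) = (22*8)*(-846 - 704/(-831)) = 176*(-846 - 704*(-1/831)) = 176*(-846 + 704/831) = 176*(-702322/831) = -123608672/831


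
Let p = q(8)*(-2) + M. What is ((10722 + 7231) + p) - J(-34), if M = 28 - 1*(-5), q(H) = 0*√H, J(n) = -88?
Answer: 18074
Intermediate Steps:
q(H) = 0
M = 33 (M = 28 + 5 = 33)
p = 33 (p = 0*(-2) + 33 = 0 + 33 = 33)
((10722 + 7231) + p) - J(-34) = ((10722 + 7231) + 33) - 1*(-88) = (17953 + 33) + 88 = 17986 + 88 = 18074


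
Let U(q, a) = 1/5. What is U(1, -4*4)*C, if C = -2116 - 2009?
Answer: -825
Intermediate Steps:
U(q, a) = ⅕
C = -4125
U(1, -4*4)*C = (⅕)*(-4125) = -825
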